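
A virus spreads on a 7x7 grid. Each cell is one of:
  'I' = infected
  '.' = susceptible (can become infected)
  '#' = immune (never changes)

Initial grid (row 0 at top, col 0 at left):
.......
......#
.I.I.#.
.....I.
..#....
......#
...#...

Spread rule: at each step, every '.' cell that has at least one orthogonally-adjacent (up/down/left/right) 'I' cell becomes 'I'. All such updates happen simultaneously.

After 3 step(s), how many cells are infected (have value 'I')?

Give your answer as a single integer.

Step 0 (initial): 3 infected
Step 1: +10 new -> 13 infected
Step 2: +13 new -> 26 infected
Step 3: +9 new -> 35 infected

Answer: 35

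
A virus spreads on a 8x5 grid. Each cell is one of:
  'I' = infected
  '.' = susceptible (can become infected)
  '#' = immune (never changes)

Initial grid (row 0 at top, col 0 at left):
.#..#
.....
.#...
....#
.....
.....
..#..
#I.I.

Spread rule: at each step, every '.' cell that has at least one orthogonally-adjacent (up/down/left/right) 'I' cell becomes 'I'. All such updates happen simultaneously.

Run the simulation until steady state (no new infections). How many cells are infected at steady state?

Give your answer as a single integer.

Answer: 34

Derivation:
Step 0 (initial): 2 infected
Step 1: +4 new -> 6 infected
Step 2: +4 new -> 10 infected
Step 3: +5 new -> 15 infected
Step 4: +5 new -> 20 infected
Step 5: +3 new -> 23 infected
Step 6: +4 new -> 27 infected
Step 7: +4 new -> 31 infected
Step 8: +3 new -> 34 infected
Step 9: +0 new -> 34 infected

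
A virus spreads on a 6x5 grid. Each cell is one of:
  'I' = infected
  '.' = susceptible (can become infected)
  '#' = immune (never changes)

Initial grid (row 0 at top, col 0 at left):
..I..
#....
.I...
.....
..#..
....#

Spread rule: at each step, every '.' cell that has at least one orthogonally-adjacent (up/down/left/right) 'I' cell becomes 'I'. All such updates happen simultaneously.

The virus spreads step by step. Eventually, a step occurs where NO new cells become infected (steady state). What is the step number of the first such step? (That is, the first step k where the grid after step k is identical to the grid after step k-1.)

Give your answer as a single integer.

Step 0 (initial): 2 infected
Step 1: +7 new -> 9 infected
Step 2: +7 new -> 16 infected
Step 3: +5 new -> 21 infected
Step 4: +4 new -> 25 infected
Step 5: +2 new -> 27 infected
Step 6: +0 new -> 27 infected

Answer: 6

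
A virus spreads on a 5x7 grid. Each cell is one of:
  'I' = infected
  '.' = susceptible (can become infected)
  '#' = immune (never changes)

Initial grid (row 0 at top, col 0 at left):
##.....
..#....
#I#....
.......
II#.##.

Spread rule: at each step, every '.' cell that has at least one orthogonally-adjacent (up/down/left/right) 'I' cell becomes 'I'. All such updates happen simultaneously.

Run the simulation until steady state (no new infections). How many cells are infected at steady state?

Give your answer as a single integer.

Step 0 (initial): 3 infected
Step 1: +3 new -> 6 infected
Step 2: +2 new -> 8 infected
Step 3: +1 new -> 9 infected
Step 4: +3 new -> 12 infected
Step 5: +3 new -> 15 infected
Step 6: +4 new -> 19 infected
Step 7: +5 new -> 24 infected
Step 8: +2 new -> 26 infected
Step 9: +1 new -> 27 infected
Step 10: +0 new -> 27 infected

Answer: 27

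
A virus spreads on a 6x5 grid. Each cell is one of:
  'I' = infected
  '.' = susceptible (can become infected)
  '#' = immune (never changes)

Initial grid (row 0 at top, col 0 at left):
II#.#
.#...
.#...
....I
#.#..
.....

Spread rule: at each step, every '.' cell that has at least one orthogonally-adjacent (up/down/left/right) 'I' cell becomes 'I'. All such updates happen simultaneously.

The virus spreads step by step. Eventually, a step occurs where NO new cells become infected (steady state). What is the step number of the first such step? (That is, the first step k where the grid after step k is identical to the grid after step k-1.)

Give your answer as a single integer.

Answer: 7

Derivation:
Step 0 (initial): 3 infected
Step 1: +4 new -> 7 infected
Step 2: +6 new -> 13 infected
Step 3: +5 new -> 18 infected
Step 4: +4 new -> 22 infected
Step 5: +1 new -> 23 infected
Step 6: +1 new -> 24 infected
Step 7: +0 new -> 24 infected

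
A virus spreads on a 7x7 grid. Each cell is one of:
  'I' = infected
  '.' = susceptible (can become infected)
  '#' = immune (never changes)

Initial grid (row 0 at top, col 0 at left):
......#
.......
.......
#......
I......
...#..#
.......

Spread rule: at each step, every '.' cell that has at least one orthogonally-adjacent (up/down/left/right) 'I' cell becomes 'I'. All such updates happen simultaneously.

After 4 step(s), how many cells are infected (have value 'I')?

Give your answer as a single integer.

Answer: 18

Derivation:
Step 0 (initial): 1 infected
Step 1: +2 new -> 3 infected
Step 2: +4 new -> 7 infected
Step 3: +5 new -> 12 infected
Step 4: +6 new -> 18 infected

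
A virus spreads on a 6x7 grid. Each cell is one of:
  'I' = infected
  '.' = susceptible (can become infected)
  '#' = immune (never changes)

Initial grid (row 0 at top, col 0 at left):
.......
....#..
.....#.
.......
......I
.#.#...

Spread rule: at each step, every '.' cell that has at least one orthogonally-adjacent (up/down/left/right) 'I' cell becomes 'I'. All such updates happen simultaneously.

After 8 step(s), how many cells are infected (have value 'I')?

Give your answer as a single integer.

Step 0 (initial): 1 infected
Step 1: +3 new -> 4 infected
Step 2: +4 new -> 8 infected
Step 3: +4 new -> 12 infected
Step 4: +5 new -> 17 infected
Step 5: +5 new -> 22 infected
Step 6: +5 new -> 27 infected
Step 7: +5 new -> 32 infected
Step 8: +3 new -> 35 infected

Answer: 35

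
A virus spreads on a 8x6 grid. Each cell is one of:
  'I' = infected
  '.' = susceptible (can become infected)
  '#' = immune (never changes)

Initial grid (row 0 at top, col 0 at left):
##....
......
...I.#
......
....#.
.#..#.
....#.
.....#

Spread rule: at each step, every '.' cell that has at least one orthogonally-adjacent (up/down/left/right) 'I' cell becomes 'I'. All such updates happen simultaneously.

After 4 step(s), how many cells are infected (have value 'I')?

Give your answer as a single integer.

Step 0 (initial): 1 infected
Step 1: +4 new -> 5 infected
Step 2: +7 new -> 12 infected
Step 3: +9 new -> 21 infected
Step 4: +7 new -> 28 infected

Answer: 28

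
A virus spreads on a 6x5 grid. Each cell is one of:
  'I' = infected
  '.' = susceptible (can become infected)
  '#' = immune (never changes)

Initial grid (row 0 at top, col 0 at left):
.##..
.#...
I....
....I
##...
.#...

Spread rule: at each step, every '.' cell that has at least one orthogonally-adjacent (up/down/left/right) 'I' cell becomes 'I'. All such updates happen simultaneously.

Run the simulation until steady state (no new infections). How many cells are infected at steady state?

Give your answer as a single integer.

Step 0 (initial): 2 infected
Step 1: +6 new -> 8 infected
Step 2: +8 new -> 16 infected
Step 3: +5 new -> 21 infected
Step 4: +2 new -> 23 infected
Step 5: +0 new -> 23 infected

Answer: 23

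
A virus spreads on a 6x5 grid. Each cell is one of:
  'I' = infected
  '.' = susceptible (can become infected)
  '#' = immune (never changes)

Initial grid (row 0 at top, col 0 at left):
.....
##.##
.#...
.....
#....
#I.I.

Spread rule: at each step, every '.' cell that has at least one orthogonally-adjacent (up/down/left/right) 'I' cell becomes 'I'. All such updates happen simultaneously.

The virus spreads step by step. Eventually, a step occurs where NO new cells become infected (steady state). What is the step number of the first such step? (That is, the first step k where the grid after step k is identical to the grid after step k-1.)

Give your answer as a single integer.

Step 0 (initial): 2 infected
Step 1: +4 new -> 6 infected
Step 2: +4 new -> 10 infected
Step 3: +4 new -> 14 infected
Step 4: +3 new -> 17 infected
Step 5: +1 new -> 18 infected
Step 6: +1 new -> 19 infected
Step 7: +2 new -> 21 infected
Step 8: +2 new -> 23 infected
Step 9: +0 new -> 23 infected

Answer: 9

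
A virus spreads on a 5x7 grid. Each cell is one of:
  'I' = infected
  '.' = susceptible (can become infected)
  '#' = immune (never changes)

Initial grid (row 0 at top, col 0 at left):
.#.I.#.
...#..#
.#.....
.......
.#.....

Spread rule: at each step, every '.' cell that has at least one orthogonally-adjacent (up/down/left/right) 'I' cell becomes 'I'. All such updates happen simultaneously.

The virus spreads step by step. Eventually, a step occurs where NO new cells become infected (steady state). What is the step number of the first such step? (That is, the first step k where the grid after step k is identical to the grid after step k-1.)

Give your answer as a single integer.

Answer: 8

Derivation:
Step 0 (initial): 1 infected
Step 1: +2 new -> 3 infected
Step 2: +2 new -> 5 infected
Step 3: +4 new -> 9 infected
Step 4: +5 new -> 14 infected
Step 5: +8 new -> 22 infected
Step 6: +4 new -> 26 infected
Step 7: +2 new -> 28 infected
Step 8: +0 new -> 28 infected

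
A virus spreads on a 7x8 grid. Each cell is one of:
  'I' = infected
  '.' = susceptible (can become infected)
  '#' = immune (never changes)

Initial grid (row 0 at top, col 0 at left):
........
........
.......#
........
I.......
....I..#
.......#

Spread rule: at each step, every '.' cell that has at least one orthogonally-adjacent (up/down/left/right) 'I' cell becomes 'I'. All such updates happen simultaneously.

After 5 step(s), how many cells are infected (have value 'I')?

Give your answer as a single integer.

Step 0 (initial): 2 infected
Step 1: +7 new -> 9 infected
Step 2: +12 new -> 21 infected
Step 3: +10 new -> 31 infected
Step 4: +8 new -> 39 infected
Step 5: +7 new -> 46 infected

Answer: 46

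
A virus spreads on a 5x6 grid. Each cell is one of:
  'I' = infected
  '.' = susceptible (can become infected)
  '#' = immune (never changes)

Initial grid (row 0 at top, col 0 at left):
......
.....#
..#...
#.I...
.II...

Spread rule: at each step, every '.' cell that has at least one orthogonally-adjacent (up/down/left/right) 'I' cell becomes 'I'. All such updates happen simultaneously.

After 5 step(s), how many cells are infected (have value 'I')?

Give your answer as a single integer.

Step 0 (initial): 3 infected
Step 1: +4 new -> 7 infected
Step 2: +4 new -> 11 infected
Step 3: +6 new -> 17 infected
Step 4: +6 new -> 23 infected
Step 5: +3 new -> 26 infected

Answer: 26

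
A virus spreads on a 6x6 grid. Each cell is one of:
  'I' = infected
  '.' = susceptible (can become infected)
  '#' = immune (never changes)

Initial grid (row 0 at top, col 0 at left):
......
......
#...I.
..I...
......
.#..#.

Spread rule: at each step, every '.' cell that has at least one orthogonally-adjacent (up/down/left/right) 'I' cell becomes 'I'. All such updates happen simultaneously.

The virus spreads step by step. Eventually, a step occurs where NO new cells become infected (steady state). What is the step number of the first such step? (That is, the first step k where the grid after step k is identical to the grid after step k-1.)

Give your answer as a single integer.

Answer: 6

Derivation:
Step 0 (initial): 2 infected
Step 1: +8 new -> 10 infected
Step 2: +11 new -> 21 infected
Step 3: +7 new -> 28 infected
Step 4: +4 new -> 32 infected
Step 5: +1 new -> 33 infected
Step 6: +0 new -> 33 infected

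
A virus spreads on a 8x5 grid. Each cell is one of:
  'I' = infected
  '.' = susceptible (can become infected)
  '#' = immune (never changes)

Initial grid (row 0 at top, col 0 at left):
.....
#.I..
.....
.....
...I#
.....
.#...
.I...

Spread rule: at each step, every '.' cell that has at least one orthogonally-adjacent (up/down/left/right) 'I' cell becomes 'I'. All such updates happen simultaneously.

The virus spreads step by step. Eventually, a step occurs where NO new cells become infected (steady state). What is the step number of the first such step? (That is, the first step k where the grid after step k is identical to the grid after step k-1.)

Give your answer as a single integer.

Step 0 (initial): 3 infected
Step 1: +9 new -> 12 infected
Step 2: +14 new -> 26 infected
Step 3: +10 new -> 36 infected
Step 4: +1 new -> 37 infected
Step 5: +0 new -> 37 infected

Answer: 5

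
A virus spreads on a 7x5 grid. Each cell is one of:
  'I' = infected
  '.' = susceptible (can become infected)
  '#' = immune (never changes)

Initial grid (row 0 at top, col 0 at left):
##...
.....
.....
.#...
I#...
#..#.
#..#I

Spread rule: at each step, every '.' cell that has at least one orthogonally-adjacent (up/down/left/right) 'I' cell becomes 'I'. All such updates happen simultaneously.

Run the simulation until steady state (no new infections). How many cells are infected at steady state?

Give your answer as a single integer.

Answer: 27

Derivation:
Step 0 (initial): 2 infected
Step 1: +2 new -> 4 infected
Step 2: +2 new -> 6 infected
Step 3: +4 new -> 10 infected
Step 4: +5 new -> 15 infected
Step 5: +5 new -> 20 infected
Step 6: +5 new -> 25 infected
Step 7: +2 new -> 27 infected
Step 8: +0 new -> 27 infected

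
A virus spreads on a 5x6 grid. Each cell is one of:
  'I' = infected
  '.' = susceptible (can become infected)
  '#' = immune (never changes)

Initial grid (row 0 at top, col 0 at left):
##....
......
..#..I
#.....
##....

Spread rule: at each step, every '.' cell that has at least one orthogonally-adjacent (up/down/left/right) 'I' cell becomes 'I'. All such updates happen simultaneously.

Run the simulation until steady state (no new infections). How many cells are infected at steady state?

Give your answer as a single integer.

Step 0 (initial): 1 infected
Step 1: +3 new -> 4 infected
Step 2: +5 new -> 9 infected
Step 3: +4 new -> 13 infected
Step 4: +4 new -> 17 infected
Step 5: +4 new -> 21 infected
Step 6: +2 new -> 23 infected
Step 7: +1 new -> 24 infected
Step 8: +0 new -> 24 infected

Answer: 24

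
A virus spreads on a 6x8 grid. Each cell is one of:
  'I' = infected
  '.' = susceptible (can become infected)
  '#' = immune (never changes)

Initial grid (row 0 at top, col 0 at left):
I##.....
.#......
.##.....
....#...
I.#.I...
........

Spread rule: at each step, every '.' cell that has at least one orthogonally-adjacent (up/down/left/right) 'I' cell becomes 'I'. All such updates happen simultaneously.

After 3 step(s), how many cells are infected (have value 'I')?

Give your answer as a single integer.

Step 0 (initial): 3 infected
Step 1: +7 new -> 10 infected
Step 2: +8 new -> 18 infected
Step 3: +7 new -> 25 infected

Answer: 25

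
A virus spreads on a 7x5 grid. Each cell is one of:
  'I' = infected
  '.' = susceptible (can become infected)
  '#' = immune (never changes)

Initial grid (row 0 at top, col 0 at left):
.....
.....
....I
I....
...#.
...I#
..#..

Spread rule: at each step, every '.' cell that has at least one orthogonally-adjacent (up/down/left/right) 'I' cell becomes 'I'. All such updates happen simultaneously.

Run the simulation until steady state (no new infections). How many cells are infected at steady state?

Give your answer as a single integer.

Step 0 (initial): 3 infected
Step 1: +8 new -> 11 infected
Step 2: +13 new -> 24 infected
Step 3: +6 new -> 30 infected
Step 4: +2 new -> 32 infected
Step 5: +0 new -> 32 infected

Answer: 32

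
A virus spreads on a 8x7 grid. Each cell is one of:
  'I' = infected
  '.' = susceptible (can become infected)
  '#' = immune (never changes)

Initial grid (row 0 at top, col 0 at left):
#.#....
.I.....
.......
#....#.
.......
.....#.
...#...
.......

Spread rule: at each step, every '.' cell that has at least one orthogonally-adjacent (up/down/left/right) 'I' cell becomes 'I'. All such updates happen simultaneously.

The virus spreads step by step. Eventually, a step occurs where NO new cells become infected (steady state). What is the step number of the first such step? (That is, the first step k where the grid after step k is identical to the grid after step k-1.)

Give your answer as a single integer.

Answer: 12

Derivation:
Step 0 (initial): 1 infected
Step 1: +4 new -> 5 infected
Step 2: +4 new -> 9 infected
Step 3: +5 new -> 14 infected
Step 4: +7 new -> 21 infected
Step 5: +8 new -> 29 infected
Step 6: +7 new -> 36 infected
Step 7: +5 new -> 41 infected
Step 8: +3 new -> 44 infected
Step 9: +3 new -> 47 infected
Step 10: +2 new -> 49 infected
Step 11: +1 new -> 50 infected
Step 12: +0 new -> 50 infected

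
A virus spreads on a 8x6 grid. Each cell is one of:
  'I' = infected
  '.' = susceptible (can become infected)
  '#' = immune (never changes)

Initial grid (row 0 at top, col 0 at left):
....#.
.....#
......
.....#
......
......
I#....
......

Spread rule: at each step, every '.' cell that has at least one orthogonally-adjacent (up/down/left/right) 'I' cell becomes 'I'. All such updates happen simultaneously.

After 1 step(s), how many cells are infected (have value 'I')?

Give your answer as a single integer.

Answer: 3

Derivation:
Step 0 (initial): 1 infected
Step 1: +2 new -> 3 infected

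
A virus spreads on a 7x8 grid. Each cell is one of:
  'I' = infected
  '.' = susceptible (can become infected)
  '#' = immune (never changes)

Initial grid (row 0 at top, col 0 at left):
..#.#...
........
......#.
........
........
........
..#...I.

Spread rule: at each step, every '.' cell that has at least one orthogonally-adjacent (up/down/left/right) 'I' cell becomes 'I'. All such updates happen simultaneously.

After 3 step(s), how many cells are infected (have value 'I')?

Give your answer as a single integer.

Step 0 (initial): 1 infected
Step 1: +3 new -> 4 infected
Step 2: +4 new -> 8 infected
Step 3: +5 new -> 13 infected

Answer: 13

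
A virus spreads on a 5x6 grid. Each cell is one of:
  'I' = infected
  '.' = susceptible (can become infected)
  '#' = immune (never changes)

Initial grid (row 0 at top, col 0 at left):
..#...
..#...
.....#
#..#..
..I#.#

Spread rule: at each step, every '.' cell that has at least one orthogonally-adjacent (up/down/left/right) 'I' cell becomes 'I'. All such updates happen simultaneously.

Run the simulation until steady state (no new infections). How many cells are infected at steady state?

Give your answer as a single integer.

Step 0 (initial): 1 infected
Step 1: +2 new -> 3 infected
Step 2: +3 new -> 6 infected
Step 3: +2 new -> 8 infected
Step 4: +4 new -> 12 infected
Step 5: +5 new -> 17 infected
Step 6: +5 new -> 22 infected
Step 7: +1 new -> 23 infected
Step 8: +0 new -> 23 infected

Answer: 23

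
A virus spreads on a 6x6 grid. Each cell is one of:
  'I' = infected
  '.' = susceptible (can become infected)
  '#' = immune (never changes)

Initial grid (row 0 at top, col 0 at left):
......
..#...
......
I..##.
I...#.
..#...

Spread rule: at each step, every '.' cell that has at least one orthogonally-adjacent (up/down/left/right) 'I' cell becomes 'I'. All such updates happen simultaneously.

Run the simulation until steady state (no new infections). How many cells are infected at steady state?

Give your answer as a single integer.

Answer: 31

Derivation:
Step 0 (initial): 2 infected
Step 1: +4 new -> 6 infected
Step 2: +5 new -> 11 infected
Step 3: +4 new -> 15 infected
Step 4: +3 new -> 18 infected
Step 5: +4 new -> 22 infected
Step 6: +4 new -> 26 infected
Step 7: +4 new -> 30 infected
Step 8: +1 new -> 31 infected
Step 9: +0 new -> 31 infected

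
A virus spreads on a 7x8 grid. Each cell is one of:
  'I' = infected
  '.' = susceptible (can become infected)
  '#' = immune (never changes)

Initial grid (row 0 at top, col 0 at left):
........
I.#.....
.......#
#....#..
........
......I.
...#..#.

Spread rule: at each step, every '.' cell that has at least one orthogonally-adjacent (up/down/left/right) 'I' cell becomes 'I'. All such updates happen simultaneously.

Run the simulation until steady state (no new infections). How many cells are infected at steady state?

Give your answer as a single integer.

Answer: 50

Derivation:
Step 0 (initial): 2 infected
Step 1: +6 new -> 8 infected
Step 2: +8 new -> 16 infected
Step 3: +8 new -> 24 infected
Step 4: +9 new -> 33 infected
Step 5: +11 new -> 44 infected
Step 6: +5 new -> 49 infected
Step 7: +1 new -> 50 infected
Step 8: +0 new -> 50 infected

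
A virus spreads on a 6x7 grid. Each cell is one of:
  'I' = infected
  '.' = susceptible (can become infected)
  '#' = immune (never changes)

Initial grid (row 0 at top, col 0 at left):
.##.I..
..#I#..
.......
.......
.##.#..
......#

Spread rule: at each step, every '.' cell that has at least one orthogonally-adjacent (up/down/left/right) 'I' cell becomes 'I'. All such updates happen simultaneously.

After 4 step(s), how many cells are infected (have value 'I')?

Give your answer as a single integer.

Step 0 (initial): 2 infected
Step 1: +3 new -> 5 infected
Step 2: +5 new -> 10 infected
Step 3: +6 new -> 16 infected
Step 4: +6 new -> 22 infected

Answer: 22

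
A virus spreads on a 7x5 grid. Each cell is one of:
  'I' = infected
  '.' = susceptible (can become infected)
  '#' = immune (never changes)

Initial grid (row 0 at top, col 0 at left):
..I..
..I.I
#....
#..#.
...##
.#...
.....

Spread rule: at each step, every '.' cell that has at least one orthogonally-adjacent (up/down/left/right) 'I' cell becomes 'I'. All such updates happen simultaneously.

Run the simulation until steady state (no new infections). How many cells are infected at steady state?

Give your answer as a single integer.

Answer: 29

Derivation:
Step 0 (initial): 3 infected
Step 1: +7 new -> 10 infected
Step 2: +6 new -> 16 infected
Step 3: +2 new -> 18 infected
Step 4: +2 new -> 20 infected
Step 5: +3 new -> 23 infected
Step 6: +4 new -> 27 infected
Step 7: +2 new -> 29 infected
Step 8: +0 new -> 29 infected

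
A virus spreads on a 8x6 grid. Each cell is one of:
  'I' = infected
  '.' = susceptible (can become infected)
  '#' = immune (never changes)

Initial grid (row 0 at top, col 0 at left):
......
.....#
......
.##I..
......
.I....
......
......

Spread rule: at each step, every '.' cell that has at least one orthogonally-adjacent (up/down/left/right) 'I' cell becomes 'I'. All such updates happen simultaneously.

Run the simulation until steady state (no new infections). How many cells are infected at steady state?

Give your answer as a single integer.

Step 0 (initial): 2 infected
Step 1: +7 new -> 9 infected
Step 2: +11 new -> 20 infected
Step 3: +11 new -> 31 infected
Step 4: +7 new -> 38 infected
Step 5: +5 new -> 43 infected
Step 6: +2 new -> 45 infected
Step 7: +0 new -> 45 infected

Answer: 45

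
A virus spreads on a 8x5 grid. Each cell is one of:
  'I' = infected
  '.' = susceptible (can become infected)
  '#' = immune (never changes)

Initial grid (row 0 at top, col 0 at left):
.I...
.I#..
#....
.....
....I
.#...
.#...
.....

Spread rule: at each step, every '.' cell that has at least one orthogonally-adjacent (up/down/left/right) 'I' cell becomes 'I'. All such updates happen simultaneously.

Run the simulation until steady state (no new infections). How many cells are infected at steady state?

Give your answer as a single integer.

Answer: 36

Derivation:
Step 0 (initial): 3 infected
Step 1: +7 new -> 10 infected
Step 2: +8 new -> 18 infected
Step 3: +10 new -> 28 infected
Step 4: +3 new -> 31 infected
Step 5: +2 new -> 33 infected
Step 6: +2 new -> 35 infected
Step 7: +1 new -> 36 infected
Step 8: +0 new -> 36 infected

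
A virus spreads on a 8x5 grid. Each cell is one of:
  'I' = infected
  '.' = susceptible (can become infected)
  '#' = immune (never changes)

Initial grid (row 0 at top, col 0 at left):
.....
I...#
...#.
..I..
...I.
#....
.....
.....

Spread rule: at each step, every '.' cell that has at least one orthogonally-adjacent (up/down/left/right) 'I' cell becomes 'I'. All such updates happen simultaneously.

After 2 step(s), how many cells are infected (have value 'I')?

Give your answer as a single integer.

Step 0 (initial): 3 infected
Step 1: +9 new -> 12 infected
Step 2: +9 new -> 21 infected

Answer: 21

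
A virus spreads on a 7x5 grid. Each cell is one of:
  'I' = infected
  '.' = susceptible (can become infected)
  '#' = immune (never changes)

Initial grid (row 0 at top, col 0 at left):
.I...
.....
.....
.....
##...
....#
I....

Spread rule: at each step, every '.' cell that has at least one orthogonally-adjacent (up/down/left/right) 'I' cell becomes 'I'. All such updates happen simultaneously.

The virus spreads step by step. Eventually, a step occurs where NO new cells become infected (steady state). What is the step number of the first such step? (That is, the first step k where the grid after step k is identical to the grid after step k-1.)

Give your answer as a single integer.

Answer: 7

Derivation:
Step 0 (initial): 2 infected
Step 1: +5 new -> 7 infected
Step 2: +6 new -> 13 infected
Step 3: +7 new -> 20 infected
Step 4: +7 new -> 27 infected
Step 5: +3 new -> 30 infected
Step 6: +2 new -> 32 infected
Step 7: +0 new -> 32 infected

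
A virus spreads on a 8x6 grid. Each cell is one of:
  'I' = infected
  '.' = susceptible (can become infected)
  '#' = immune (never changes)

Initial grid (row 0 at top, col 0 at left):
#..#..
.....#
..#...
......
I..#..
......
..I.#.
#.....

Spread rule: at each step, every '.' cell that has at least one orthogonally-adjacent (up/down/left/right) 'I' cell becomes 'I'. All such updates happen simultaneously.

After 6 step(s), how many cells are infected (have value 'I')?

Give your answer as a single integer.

Step 0 (initial): 2 infected
Step 1: +7 new -> 9 infected
Step 2: +8 new -> 17 infected
Step 3: +5 new -> 22 infected
Step 4: +5 new -> 27 infected
Step 5: +6 new -> 33 infected
Step 6: +4 new -> 37 infected

Answer: 37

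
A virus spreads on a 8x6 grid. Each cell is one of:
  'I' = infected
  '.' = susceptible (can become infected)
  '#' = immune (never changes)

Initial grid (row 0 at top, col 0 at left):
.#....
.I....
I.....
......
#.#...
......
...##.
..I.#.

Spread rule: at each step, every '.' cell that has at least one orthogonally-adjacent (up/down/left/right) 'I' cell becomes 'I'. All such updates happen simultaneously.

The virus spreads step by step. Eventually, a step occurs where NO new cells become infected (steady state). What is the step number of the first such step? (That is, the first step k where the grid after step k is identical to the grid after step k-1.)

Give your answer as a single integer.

Step 0 (initial): 3 infected
Step 1: +7 new -> 10 infected
Step 2: +8 new -> 18 infected
Step 3: +8 new -> 26 infected
Step 4: +7 new -> 33 infected
Step 5: +5 new -> 38 infected
Step 6: +3 new -> 41 infected
Step 7: +1 new -> 42 infected
Step 8: +0 new -> 42 infected

Answer: 8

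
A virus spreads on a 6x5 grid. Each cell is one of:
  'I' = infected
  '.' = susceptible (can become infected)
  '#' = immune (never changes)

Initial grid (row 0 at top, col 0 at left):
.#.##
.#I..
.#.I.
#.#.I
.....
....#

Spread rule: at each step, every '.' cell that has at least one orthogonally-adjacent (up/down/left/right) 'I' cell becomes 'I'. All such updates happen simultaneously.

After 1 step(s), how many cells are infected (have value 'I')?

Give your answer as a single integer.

Step 0 (initial): 3 infected
Step 1: +6 new -> 9 infected

Answer: 9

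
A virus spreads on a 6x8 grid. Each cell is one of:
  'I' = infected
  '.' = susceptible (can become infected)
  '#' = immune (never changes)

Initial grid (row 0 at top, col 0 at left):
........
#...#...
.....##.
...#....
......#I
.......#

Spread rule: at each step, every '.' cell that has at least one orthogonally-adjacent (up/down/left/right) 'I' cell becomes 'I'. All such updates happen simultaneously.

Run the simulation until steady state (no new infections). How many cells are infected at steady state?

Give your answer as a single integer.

Answer: 41

Derivation:
Step 0 (initial): 1 infected
Step 1: +1 new -> 2 infected
Step 2: +2 new -> 4 infected
Step 3: +2 new -> 6 infected
Step 4: +4 new -> 10 infected
Step 5: +5 new -> 15 infected
Step 6: +5 new -> 20 infected
Step 7: +5 new -> 25 infected
Step 8: +6 new -> 31 infected
Step 9: +6 new -> 37 infected
Step 10: +3 new -> 40 infected
Step 11: +1 new -> 41 infected
Step 12: +0 new -> 41 infected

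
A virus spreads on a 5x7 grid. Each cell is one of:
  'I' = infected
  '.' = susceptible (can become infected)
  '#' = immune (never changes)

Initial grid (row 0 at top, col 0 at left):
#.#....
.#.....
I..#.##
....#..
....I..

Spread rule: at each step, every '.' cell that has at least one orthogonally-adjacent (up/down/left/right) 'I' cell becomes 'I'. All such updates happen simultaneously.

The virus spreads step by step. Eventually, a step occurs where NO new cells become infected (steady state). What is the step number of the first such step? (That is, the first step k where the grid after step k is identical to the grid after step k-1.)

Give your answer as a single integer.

Step 0 (initial): 2 infected
Step 1: +5 new -> 7 infected
Step 2: +7 new -> 14 infected
Step 3: +4 new -> 18 infected
Step 4: +1 new -> 19 infected
Step 5: +2 new -> 21 infected
Step 6: +3 new -> 24 infected
Step 7: +2 new -> 26 infected
Step 8: +1 new -> 27 infected
Step 9: +0 new -> 27 infected

Answer: 9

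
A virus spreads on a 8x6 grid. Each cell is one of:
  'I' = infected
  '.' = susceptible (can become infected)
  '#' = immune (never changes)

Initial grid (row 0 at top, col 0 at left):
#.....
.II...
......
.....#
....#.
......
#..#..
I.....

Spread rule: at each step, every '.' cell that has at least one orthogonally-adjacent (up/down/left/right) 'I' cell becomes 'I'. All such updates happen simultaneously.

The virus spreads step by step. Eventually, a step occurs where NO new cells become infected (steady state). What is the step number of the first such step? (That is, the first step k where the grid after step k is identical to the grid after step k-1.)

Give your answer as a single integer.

Answer: 9

Derivation:
Step 0 (initial): 3 infected
Step 1: +7 new -> 10 infected
Step 2: +8 new -> 18 infected
Step 3: +10 new -> 28 infected
Step 4: +8 new -> 36 infected
Step 5: +3 new -> 39 infected
Step 6: +2 new -> 41 infected
Step 7: +1 new -> 42 infected
Step 8: +1 new -> 43 infected
Step 9: +0 new -> 43 infected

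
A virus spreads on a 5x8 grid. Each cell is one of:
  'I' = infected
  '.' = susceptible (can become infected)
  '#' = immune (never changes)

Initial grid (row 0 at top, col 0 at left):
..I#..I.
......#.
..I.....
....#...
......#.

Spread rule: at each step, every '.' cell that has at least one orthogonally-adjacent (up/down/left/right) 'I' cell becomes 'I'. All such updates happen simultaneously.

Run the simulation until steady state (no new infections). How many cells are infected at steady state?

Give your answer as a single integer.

Answer: 36

Derivation:
Step 0 (initial): 3 infected
Step 1: +7 new -> 10 infected
Step 2: +11 new -> 21 infected
Step 3: +7 new -> 28 infected
Step 4: +5 new -> 33 infected
Step 5: +3 new -> 36 infected
Step 6: +0 new -> 36 infected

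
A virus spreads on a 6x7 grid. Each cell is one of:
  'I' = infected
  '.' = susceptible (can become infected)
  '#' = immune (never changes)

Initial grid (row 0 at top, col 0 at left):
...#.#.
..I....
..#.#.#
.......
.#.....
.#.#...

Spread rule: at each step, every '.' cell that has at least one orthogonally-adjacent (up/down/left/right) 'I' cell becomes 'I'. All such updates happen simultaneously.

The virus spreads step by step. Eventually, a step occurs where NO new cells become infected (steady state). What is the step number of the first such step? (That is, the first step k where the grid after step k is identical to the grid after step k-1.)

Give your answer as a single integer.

Answer: 9

Derivation:
Step 0 (initial): 1 infected
Step 1: +3 new -> 4 infected
Step 2: +5 new -> 9 infected
Step 3: +6 new -> 15 infected
Step 4: +6 new -> 21 infected
Step 5: +5 new -> 26 infected
Step 6: +5 new -> 31 infected
Step 7: +2 new -> 33 infected
Step 8: +1 new -> 34 infected
Step 9: +0 new -> 34 infected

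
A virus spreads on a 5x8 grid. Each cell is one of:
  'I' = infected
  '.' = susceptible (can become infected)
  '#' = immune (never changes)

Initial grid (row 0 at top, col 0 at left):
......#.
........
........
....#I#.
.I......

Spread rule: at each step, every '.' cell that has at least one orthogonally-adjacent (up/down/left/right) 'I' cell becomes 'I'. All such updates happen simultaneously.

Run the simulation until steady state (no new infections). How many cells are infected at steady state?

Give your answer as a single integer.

Answer: 37

Derivation:
Step 0 (initial): 2 infected
Step 1: +5 new -> 7 infected
Step 2: +9 new -> 16 infected
Step 3: +10 new -> 26 infected
Step 4: +7 new -> 33 infected
Step 5: +4 new -> 37 infected
Step 6: +0 new -> 37 infected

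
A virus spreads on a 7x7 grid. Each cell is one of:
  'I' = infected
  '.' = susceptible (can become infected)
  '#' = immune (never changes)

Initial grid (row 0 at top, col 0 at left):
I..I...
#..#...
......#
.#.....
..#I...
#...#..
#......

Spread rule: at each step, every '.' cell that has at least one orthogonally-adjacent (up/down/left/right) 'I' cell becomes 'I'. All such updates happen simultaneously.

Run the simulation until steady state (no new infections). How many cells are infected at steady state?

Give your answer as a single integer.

Answer: 41

Derivation:
Step 0 (initial): 3 infected
Step 1: +6 new -> 9 infected
Step 2: +10 new -> 19 infected
Step 3: +11 new -> 30 infected
Step 4: +8 new -> 38 infected
Step 5: +3 new -> 41 infected
Step 6: +0 new -> 41 infected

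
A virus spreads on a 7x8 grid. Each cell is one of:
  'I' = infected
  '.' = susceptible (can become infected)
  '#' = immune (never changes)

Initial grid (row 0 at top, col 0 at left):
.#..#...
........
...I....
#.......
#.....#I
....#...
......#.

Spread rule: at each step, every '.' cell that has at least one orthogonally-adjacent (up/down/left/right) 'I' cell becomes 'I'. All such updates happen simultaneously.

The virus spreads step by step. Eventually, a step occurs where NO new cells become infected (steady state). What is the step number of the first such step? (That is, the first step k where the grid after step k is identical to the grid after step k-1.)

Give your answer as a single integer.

Answer: 8

Derivation:
Step 0 (initial): 2 infected
Step 1: +6 new -> 8 infected
Step 2: +12 new -> 20 infected
Step 3: +12 new -> 32 infected
Step 4: +9 new -> 41 infected
Step 5: +5 new -> 46 infected
Step 6: +2 new -> 48 infected
Step 7: +1 new -> 49 infected
Step 8: +0 new -> 49 infected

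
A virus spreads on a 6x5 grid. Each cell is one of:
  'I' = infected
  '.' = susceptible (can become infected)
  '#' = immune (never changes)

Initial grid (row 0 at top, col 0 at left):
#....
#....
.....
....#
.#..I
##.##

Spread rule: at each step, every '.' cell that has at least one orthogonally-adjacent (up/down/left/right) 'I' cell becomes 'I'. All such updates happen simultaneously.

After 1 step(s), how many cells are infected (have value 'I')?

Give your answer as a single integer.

Answer: 2

Derivation:
Step 0 (initial): 1 infected
Step 1: +1 new -> 2 infected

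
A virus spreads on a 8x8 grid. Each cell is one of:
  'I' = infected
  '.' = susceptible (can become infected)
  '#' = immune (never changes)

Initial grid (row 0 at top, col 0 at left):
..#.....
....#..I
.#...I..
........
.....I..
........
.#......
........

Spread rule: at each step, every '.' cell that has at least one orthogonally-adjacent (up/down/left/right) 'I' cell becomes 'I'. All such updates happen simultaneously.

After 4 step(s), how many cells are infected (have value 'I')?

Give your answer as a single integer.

Answer: 43

Derivation:
Step 0 (initial): 3 infected
Step 1: +10 new -> 13 infected
Step 2: +11 new -> 24 infected
Step 3: +10 new -> 34 infected
Step 4: +9 new -> 43 infected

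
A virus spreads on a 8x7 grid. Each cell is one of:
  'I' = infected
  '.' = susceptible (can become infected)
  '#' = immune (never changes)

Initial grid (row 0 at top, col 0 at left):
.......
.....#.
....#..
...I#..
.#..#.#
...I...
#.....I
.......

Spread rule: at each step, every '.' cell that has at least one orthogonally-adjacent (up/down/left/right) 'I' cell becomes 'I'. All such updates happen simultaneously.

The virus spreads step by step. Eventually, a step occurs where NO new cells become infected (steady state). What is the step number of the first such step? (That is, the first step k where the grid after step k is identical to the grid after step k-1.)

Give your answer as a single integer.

Answer: 8

Derivation:
Step 0 (initial): 3 infected
Step 1: +9 new -> 12 infected
Step 2: +10 new -> 22 infected
Step 3: +10 new -> 32 infected
Step 4: +7 new -> 39 infected
Step 5: +6 new -> 45 infected
Step 6: +3 new -> 48 infected
Step 7: +1 new -> 49 infected
Step 8: +0 new -> 49 infected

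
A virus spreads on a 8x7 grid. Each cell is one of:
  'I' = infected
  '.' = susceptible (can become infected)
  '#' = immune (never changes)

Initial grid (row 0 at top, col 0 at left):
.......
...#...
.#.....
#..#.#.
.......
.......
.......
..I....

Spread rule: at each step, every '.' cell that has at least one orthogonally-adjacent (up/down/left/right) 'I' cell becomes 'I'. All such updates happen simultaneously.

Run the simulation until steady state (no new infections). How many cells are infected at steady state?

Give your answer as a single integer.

Answer: 51

Derivation:
Step 0 (initial): 1 infected
Step 1: +3 new -> 4 infected
Step 2: +5 new -> 9 infected
Step 3: +6 new -> 15 infected
Step 4: +7 new -> 22 infected
Step 5: +6 new -> 28 infected
Step 6: +5 new -> 33 infected
Step 7: +4 new -> 37 infected
Step 8: +6 new -> 43 infected
Step 9: +5 new -> 48 infected
Step 10: +2 new -> 50 infected
Step 11: +1 new -> 51 infected
Step 12: +0 new -> 51 infected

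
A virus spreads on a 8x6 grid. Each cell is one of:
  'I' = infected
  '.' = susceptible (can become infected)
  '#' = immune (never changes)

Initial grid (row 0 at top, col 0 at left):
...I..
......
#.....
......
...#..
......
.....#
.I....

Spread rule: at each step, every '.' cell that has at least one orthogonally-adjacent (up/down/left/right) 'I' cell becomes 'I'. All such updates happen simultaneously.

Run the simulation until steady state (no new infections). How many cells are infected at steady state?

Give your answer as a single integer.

Answer: 45

Derivation:
Step 0 (initial): 2 infected
Step 1: +6 new -> 8 infected
Step 2: +9 new -> 17 infected
Step 3: +11 new -> 28 infected
Step 4: +11 new -> 39 infected
Step 5: +4 new -> 43 infected
Step 6: +2 new -> 45 infected
Step 7: +0 new -> 45 infected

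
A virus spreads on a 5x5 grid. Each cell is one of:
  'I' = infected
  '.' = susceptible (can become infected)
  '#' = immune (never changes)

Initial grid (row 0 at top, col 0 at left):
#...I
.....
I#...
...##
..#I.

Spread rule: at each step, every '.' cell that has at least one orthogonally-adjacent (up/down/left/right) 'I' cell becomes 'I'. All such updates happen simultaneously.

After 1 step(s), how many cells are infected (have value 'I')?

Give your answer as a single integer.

Step 0 (initial): 3 infected
Step 1: +5 new -> 8 infected

Answer: 8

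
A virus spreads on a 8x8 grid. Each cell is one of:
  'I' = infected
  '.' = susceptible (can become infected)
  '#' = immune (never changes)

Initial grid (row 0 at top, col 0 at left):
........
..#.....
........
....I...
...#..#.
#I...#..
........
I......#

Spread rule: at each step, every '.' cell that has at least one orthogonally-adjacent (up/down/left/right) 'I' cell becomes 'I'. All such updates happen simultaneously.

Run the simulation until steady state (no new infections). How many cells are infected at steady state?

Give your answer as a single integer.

Answer: 58

Derivation:
Step 0 (initial): 3 infected
Step 1: +9 new -> 12 infected
Step 2: +13 new -> 25 infected
Step 3: +11 new -> 36 infected
Step 4: +9 new -> 45 infected
Step 5: +8 new -> 53 infected
Step 6: +5 new -> 58 infected
Step 7: +0 new -> 58 infected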